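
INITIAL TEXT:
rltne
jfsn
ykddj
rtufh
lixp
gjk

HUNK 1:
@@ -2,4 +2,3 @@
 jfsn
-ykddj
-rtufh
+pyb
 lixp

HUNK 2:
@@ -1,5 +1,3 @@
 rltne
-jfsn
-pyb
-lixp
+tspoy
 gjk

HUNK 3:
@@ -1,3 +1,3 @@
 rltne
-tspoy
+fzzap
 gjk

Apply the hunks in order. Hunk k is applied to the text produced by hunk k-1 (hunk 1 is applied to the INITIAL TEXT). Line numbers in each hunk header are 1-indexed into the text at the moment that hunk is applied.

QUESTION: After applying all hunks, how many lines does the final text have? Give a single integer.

Hunk 1: at line 2 remove [ykddj,rtufh] add [pyb] -> 5 lines: rltne jfsn pyb lixp gjk
Hunk 2: at line 1 remove [jfsn,pyb,lixp] add [tspoy] -> 3 lines: rltne tspoy gjk
Hunk 3: at line 1 remove [tspoy] add [fzzap] -> 3 lines: rltne fzzap gjk
Final line count: 3

Answer: 3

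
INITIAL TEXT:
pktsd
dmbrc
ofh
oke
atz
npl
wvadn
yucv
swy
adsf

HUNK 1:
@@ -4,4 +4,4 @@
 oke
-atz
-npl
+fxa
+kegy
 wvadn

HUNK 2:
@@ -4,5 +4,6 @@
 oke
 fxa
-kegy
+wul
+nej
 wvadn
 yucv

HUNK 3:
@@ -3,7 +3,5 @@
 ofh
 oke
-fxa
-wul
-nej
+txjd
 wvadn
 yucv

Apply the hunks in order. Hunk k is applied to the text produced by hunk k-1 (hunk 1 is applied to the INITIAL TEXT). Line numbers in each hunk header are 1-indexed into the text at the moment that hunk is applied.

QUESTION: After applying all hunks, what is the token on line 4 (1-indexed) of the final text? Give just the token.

Answer: oke

Derivation:
Hunk 1: at line 4 remove [atz,npl] add [fxa,kegy] -> 10 lines: pktsd dmbrc ofh oke fxa kegy wvadn yucv swy adsf
Hunk 2: at line 4 remove [kegy] add [wul,nej] -> 11 lines: pktsd dmbrc ofh oke fxa wul nej wvadn yucv swy adsf
Hunk 3: at line 3 remove [fxa,wul,nej] add [txjd] -> 9 lines: pktsd dmbrc ofh oke txjd wvadn yucv swy adsf
Final line 4: oke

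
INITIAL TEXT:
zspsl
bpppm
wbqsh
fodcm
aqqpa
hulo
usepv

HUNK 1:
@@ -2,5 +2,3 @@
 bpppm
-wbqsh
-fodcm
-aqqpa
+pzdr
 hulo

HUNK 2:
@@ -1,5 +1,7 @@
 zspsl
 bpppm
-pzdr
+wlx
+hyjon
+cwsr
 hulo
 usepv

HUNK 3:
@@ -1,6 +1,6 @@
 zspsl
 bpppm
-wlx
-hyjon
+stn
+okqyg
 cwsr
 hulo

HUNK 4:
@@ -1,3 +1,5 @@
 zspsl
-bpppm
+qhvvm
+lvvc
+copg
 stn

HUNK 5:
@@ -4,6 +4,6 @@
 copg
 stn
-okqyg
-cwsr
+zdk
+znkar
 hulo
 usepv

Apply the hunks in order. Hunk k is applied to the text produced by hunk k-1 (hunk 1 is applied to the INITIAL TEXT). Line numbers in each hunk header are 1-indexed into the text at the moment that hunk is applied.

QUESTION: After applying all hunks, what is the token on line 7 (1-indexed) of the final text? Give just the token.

Answer: znkar

Derivation:
Hunk 1: at line 2 remove [wbqsh,fodcm,aqqpa] add [pzdr] -> 5 lines: zspsl bpppm pzdr hulo usepv
Hunk 2: at line 1 remove [pzdr] add [wlx,hyjon,cwsr] -> 7 lines: zspsl bpppm wlx hyjon cwsr hulo usepv
Hunk 3: at line 1 remove [wlx,hyjon] add [stn,okqyg] -> 7 lines: zspsl bpppm stn okqyg cwsr hulo usepv
Hunk 4: at line 1 remove [bpppm] add [qhvvm,lvvc,copg] -> 9 lines: zspsl qhvvm lvvc copg stn okqyg cwsr hulo usepv
Hunk 5: at line 4 remove [okqyg,cwsr] add [zdk,znkar] -> 9 lines: zspsl qhvvm lvvc copg stn zdk znkar hulo usepv
Final line 7: znkar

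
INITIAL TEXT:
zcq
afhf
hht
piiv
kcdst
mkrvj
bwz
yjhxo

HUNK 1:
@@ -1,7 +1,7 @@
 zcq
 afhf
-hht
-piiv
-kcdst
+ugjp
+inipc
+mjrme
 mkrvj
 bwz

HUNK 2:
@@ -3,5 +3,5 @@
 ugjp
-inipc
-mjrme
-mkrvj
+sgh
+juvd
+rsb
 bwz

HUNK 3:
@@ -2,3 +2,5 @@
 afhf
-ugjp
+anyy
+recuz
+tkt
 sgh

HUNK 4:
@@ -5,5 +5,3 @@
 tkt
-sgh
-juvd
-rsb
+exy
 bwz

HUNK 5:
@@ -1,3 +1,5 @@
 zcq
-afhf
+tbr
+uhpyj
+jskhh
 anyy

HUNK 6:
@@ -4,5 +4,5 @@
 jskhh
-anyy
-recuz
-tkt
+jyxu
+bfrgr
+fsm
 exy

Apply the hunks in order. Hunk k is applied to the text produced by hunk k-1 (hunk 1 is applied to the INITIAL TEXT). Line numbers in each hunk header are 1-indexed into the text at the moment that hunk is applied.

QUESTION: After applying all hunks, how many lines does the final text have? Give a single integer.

Hunk 1: at line 1 remove [hht,piiv,kcdst] add [ugjp,inipc,mjrme] -> 8 lines: zcq afhf ugjp inipc mjrme mkrvj bwz yjhxo
Hunk 2: at line 3 remove [inipc,mjrme,mkrvj] add [sgh,juvd,rsb] -> 8 lines: zcq afhf ugjp sgh juvd rsb bwz yjhxo
Hunk 3: at line 2 remove [ugjp] add [anyy,recuz,tkt] -> 10 lines: zcq afhf anyy recuz tkt sgh juvd rsb bwz yjhxo
Hunk 4: at line 5 remove [sgh,juvd,rsb] add [exy] -> 8 lines: zcq afhf anyy recuz tkt exy bwz yjhxo
Hunk 5: at line 1 remove [afhf] add [tbr,uhpyj,jskhh] -> 10 lines: zcq tbr uhpyj jskhh anyy recuz tkt exy bwz yjhxo
Hunk 6: at line 4 remove [anyy,recuz,tkt] add [jyxu,bfrgr,fsm] -> 10 lines: zcq tbr uhpyj jskhh jyxu bfrgr fsm exy bwz yjhxo
Final line count: 10

Answer: 10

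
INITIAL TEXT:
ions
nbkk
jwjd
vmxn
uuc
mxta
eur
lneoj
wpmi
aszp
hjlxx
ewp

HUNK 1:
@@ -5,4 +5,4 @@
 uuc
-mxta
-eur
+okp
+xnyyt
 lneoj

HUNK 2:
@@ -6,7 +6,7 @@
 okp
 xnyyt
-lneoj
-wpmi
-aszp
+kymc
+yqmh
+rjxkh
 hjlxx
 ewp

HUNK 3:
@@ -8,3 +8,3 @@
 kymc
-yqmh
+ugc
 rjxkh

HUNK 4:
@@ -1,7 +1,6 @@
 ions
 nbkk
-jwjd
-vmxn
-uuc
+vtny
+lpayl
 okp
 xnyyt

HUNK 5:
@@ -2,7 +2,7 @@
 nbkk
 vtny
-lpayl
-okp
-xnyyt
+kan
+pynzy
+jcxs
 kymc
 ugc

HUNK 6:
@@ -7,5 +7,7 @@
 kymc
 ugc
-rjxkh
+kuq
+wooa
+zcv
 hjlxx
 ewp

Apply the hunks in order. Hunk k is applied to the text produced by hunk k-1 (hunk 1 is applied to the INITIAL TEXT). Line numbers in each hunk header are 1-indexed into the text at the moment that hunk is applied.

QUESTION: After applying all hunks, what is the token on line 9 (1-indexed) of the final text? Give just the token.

Hunk 1: at line 5 remove [mxta,eur] add [okp,xnyyt] -> 12 lines: ions nbkk jwjd vmxn uuc okp xnyyt lneoj wpmi aszp hjlxx ewp
Hunk 2: at line 6 remove [lneoj,wpmi,aszp] add [kymc,yqmh,rjxkh] -> 12 lines: ions nbkk jwjd vmxn uuc okp xnyyt kymc yqmh rjxkh hjlxx ewp
Hunk 3: at line 8 remove [yqmh] add [ugc] -> 12 lines: ions nbkk jwjd vmxn uuc okp xnyyt kymc ugc rjxkh hjlxx ewp
Hunk 4: at line 1 remove [jwjd,vmxn,uuc] add [vtny,lpayl] -> 11 lines: ions nbkk vtny lpayl okp xnyyt kymc ugc rjxkh hjlxx ewp
Hunk 5: at line 2 remove [lpayl,okp,xnyyt] add [kan,pynzy,jcxs] -> 11 lines: ions nbkk vtny kan pynzy jcxs kymc ugc rjxkh hjlxx ewp
Hunk 6: at line 7 remove [rjxkh] add [kuq,wooa,zcv] -> 13 lines: ions nbkk vtny kan pynzy jcxs kymc ugc kuq wooa zcv hjlxx ewp
Final line 9: kuq

Answer: kuq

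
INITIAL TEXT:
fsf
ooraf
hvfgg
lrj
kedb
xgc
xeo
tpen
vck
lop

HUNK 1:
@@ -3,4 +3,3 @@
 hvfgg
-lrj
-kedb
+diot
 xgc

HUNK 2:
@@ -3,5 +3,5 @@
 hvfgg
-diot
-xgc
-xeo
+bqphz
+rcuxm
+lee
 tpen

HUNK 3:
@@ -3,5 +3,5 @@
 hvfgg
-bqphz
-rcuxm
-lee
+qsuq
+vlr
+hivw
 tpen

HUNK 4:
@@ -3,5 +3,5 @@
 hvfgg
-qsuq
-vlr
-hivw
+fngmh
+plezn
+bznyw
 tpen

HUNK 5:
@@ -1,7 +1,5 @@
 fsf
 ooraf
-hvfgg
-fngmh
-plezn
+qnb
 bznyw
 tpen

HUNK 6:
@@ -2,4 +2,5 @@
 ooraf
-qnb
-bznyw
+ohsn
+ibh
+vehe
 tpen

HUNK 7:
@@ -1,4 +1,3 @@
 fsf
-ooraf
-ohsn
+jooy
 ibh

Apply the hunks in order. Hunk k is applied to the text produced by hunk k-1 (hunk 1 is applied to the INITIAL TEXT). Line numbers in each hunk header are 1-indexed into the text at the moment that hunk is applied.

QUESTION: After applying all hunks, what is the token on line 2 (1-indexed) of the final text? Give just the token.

Hunk 1: at line 3 remove [lrj,kedb] add [diot] -> 9 lines: fsf ooraf hvfgg diot xgc xeo tpen vck lop
Hunk 2: at line 3 remove [diot,xgc,xeo] add [bqphz,rcuxm,lee] -> 9 lines: fsf ooraf hvfgg bqphz rcuxm lee tpen vck lop
Hunk 3: at line 3 remove [bqphz,rcuxm,lee] add [qsuq,vlr,hivw] -> 9 lines: fsf ooraf hvfgg qsuq vlr hivw tpen vck lop
Hunk 4: at line 3 remove [qsuq,vlr,hivw] add [fngmh,plezn,bznyw] -> 9 lines: fsf ooraf hvfgg fngmh plezn bznyw tpen vck lop
Hunk 5: at line 1 remove [hvfgg,fngmh,plezn] add [qnb] -> 7 lines: fsf ooraf qnb bznyw tpen vck lop
Hunk 6: at line 2 remove [qnb,bznyw] add [ohsn,ibh,vehe] -> 8 lines: fsf ooraf ohsn ibh vehe tpen vck lop
Hunk 7: at line 1 remove [ooraf,ohsn] add [jooy] -> 7 lines: fsf jooy ibh vehe tpen vck lop
Final line 2: jooy

Answer: jooy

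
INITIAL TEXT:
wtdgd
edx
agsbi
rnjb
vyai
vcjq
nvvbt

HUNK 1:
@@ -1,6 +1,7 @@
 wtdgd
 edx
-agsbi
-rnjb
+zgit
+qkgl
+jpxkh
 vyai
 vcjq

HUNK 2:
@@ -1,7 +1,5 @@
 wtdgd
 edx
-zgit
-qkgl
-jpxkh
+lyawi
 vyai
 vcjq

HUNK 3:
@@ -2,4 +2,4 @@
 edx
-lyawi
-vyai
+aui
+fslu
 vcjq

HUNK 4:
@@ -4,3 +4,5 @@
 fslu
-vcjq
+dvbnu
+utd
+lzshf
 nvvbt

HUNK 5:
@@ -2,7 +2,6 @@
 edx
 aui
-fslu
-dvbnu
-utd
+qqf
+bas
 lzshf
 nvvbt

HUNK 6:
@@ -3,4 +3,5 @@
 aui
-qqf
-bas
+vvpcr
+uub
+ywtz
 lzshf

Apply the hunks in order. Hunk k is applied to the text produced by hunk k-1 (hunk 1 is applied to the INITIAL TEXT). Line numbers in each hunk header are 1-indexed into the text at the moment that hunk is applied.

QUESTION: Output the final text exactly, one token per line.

Hunk 1: at line 1 remove [agsbi,rnjb] add [zgit,qkgl,jpxkh] -> 8 lines: wtdgd edx zgit qkgl jpxkh vyai vcjq nvvbt
Hunk 2: at line 1 remove [zgit,qkgl,jpxkh] add [lyawi] -> 6 lines: wtdgd edx lyawi vyai vcjq nvvbt
Hunk 3: at line 2 remove [lyawi,vyai] add [aui,fslu] -> 6 lines: wtdgd edx aui fslu vcjq nvvbt
Hunk 4: at line 4 remove [vcjq] add [dvbnu,utd,lzshf] -> 8 lines: wtdgd edx aui fslu dvbnu utd lzshf nvvbt
Hunk 5: at line 2 remove [fslu,dvbnu,utd] add [qqf,bas] -> 7 lines: wtdgd edx aui qqf bas lzshf nvvbt
Hunk 6: at line 3 remove [qqf,bas] add [vvpcr,uub,ywtz] -> 8 lines: wtdgd edx aui vvpcr uub ywtz lzshf nvvbt

Answer: wtdgd
edx
aui
vvpcr
uub
ywtz
lzshf
nvvbt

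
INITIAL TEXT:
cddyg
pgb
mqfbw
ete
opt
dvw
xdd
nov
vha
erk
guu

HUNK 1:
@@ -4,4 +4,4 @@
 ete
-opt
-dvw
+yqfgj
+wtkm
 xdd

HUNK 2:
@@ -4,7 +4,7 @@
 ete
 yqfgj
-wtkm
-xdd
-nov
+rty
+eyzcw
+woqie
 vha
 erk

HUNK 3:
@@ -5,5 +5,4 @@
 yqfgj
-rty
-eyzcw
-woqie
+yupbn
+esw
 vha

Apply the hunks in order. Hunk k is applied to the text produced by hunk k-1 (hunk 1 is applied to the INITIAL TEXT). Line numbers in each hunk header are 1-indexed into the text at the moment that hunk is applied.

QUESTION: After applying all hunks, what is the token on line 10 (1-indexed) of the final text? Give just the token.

Hunk 1: at line 4 remove [opt,dvw] add [yqfgj,wtkm] -> 11 lines: cddyg pgb mqfbw ete yqfgj wtkm xdd nov vha erk guu
Hunk 2: at line 4 remove [wtkm,xdd,nov] add [rty,eyzcw,woqie] -> 11 lines: cddyg pgb mqfbw ete yqfgj rty eyzcw woqie vha erk guu
Hunk 3: at line 5 remove [rty,eyzcw,woqie] add [yupbn,esw] -> 10 lines: cddyg pgb mqfbw ete yqfgj yupbn esw vha erk guu
Final line 10: guu

Answer: guu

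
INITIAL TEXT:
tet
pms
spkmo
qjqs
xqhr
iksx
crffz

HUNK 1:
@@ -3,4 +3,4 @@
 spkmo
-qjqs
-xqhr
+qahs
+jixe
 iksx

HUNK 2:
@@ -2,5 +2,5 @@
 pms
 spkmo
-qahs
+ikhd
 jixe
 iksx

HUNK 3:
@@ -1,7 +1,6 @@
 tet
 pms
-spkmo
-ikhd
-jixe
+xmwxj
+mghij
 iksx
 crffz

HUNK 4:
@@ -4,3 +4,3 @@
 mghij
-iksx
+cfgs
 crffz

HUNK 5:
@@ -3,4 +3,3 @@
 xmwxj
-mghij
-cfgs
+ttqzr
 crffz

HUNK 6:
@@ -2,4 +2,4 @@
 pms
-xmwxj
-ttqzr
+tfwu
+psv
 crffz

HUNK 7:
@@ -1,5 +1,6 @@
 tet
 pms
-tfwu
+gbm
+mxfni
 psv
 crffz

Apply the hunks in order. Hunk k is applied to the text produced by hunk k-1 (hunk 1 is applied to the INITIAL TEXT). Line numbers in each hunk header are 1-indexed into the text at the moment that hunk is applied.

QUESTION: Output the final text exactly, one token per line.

Answer: tet
pms
gbm
mxfni
psv
crffz

Derivation:
Hunk 1: at line 3 remove [qjqs,xqhr] add [qahs,jixe] -> 7 lines: tet pms spkmo qahs jixe iksx crffz
Hunk 2: at line 2 remove [qahs] add [ikhd] -> 7 lines: tet pms spkmo ikhd jixe iksx crffz
Hunk 3: at line 1 remove [spkmo,ikhd,jixe] add [xmwxj,mghij] -> 6 lines: tet pms xmwxj mghij iksx crffz
Hunk 4: at line 4 remove [iksx] add [cfgs] -> 6 lines: tet pms xmwxj mghij cfgs crffz
Hunk 5: at line 3 remove [mghij,cfgs] add [ttqzr] -> 5 lines: tet pms xmwxj ttqzr crffz
Hunk 6: at line 2 remove [xmwxj,ttqzr] add [tfwu,psv] -> 5 lines: tet pms tfwu psv crffz
Hunk 7: at line 1 remove [tfwu] add [gbm,mxfni] -> 6 lines: tet pms gbm mxfni psv crffz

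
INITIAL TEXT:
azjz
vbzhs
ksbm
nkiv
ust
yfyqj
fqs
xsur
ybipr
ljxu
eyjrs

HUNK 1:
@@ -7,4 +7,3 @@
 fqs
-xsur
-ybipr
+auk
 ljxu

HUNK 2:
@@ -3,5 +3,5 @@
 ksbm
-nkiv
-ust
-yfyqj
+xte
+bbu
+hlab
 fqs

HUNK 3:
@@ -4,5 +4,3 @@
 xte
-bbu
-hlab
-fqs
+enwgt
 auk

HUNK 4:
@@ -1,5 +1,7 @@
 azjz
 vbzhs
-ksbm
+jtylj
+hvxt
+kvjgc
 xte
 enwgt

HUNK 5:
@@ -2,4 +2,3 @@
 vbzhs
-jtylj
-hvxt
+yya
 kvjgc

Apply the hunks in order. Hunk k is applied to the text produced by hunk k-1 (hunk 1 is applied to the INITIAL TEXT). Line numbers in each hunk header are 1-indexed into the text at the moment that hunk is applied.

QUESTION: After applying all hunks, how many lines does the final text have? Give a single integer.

Hunk 1: at line 7 remove [xsur,ybipr] add [auk] -> 10 lines: azjz vbzhs ksbm nkiv ust yfyqj fqs auk ljxu eyjrs
Hunk 2: at line 3 remove [nkiv,ust,yfyqj] add [xte,bbu,hlab] -> 10 lines: azjz vbzhs ksbm xte bbu hlab fqs auk ljxu eyjrs
Hunk 3: at line 4 remove [bbu,hlab,fqs] add [enwgt] -> 8 lines: azjz vbzhs ksbm xte enwgt auk ljxu eyjrs
Hunk 4: at line 1 remove [ksbm] add [jtylj,hvxt,kvjgc] -> 10 lines: azjz vbzhs jtylj hvxt kvjgc xte enwgt auk ljxu eyjrs
Hunk 5: at line 2 remove [jtylj,hvxt] add [yya] -> 9 lines: azjz vbzhs yya kvjgc xte enwgt auk ljxu eyjrs
Final line count: 9

Answer: 9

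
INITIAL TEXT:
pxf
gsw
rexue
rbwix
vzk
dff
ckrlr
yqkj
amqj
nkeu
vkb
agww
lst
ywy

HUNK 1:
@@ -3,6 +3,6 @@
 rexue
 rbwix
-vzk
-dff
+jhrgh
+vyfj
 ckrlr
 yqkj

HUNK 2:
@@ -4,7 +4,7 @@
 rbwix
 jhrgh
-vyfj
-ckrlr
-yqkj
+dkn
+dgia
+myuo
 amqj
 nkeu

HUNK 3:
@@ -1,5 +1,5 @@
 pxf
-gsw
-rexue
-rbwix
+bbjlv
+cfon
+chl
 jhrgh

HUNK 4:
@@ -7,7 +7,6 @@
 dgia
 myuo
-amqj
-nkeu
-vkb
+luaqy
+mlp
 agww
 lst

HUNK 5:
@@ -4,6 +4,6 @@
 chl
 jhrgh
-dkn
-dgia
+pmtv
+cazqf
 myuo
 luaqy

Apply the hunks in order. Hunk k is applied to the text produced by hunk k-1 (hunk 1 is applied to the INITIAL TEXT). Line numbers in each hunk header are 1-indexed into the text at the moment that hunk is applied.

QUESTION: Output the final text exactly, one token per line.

Hunk 1: at line 3 remove [vzk,dff] add [jhrgh,vyfj] -> 14 lines: pxf gsw rexue rbwix jhrgh vyfj ckrlr yqkj amqj nkeu vkb agww lst ywy
Hunk 2: at line 4 remove [vyfj,ckrlr,yqkj] add [dkn,dgia,myuo] -> 14 lines: pxf gsw rexue rbwix jhrgh dkn dgia myuo amqj nkeu vkb agww lst ywy
Hunk 3: at line 1 remove [gsw,rexue,rbwix] add [bbjlv,cfon,chl] -> 14 lines: pxf bbjlv cfon chl jhrgh dkn dgia myuo amqj nkeu vkb agww lst ywy
Hunk 4: at line 7 remove [amqj,nkeu,vkb] add [luaqy,mlp] -> 13 lines: pxf bbjlv cfon chl jhrgh dkn dgia myuo luaqy mlp agww lst ywy
Hunk 5: at line 4 remove [dkn,dgia] add [pmtv,cazqf] -> 13 lines: pxf bbjlv cfon chl jhrgh pmtv cazqf myuo luaqy mlp agww lst ywy

Answer: pxf
bbjlv
cfon
chl
jhrgh
pmtv
cazqf
myuo
luaqy
mlp
agww
lst
ywy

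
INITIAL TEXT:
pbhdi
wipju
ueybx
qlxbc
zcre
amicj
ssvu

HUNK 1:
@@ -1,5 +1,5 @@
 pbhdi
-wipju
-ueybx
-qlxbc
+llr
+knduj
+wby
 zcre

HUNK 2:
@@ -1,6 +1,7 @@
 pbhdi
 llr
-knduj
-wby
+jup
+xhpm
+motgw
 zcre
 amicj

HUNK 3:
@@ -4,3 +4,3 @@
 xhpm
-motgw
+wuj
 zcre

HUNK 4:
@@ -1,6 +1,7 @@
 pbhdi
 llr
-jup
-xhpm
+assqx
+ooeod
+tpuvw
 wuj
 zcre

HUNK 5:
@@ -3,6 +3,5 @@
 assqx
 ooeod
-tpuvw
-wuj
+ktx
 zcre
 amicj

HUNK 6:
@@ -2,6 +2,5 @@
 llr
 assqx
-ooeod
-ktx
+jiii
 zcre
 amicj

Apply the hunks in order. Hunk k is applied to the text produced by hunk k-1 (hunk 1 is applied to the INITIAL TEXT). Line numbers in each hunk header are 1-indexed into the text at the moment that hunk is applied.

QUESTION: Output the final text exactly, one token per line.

Answer: pbhdi
llr
assqx
jiii
zcre
amicj
ssvu

Derivation:
Hunk 1: at line 1 remove [wipju,ueybx,qlxbc] add [llr,knduj,wby] -> 7 lines: pbhdi llr knduj wby zcre amicj ssvu
Hunk 2: at line 1 remove [knduj,wby] add [jup,xhpm,motgw] -> 8 lines: pbhdi llr jup xhpm motgw zcre amicj ssvu
Hunk 3: at line 4 remove [motgw] add [wuj] -> 8 lines: pbhdi llr jup xhpm wuj zcre amicj ssvu
Hunk 4: at line 1 remove [jup,xhpm] add [assqx,ooeod,tpuvw] -> 9 lines: pbhdi llr assqx ooeod tpuvw wuj zcre amicj ssvu
Hunk 5: at line 3 remove [tpuvw,wuj] add [ktx] -> 8 lines: pbhdi llr assqx ooeod ktx zcre amicj ssvu
Hunk 6: at line 2 remove [ooeod,ktx] add [jiii] -> 7 lines: pbhdi llr assqx jiii zcre amicj ssvu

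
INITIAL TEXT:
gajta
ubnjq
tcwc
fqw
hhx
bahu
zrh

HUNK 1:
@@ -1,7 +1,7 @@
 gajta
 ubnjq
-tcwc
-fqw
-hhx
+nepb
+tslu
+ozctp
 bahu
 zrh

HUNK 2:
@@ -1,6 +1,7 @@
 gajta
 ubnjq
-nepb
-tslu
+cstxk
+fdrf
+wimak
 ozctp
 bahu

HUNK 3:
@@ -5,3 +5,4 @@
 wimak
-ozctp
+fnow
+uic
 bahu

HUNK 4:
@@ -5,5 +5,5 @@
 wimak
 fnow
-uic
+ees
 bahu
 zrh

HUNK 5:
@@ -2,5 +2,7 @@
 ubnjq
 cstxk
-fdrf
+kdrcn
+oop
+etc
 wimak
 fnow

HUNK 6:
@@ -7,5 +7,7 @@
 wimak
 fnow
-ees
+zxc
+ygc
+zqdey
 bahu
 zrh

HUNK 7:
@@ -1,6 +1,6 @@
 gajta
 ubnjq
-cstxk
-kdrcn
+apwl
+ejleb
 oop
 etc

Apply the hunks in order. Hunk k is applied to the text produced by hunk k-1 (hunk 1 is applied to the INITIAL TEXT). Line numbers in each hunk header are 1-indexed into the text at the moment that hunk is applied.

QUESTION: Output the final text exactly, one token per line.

Hunk 1: at line 1 remove [tcwc,fqw,hhx] add [nepb,tslu,ozctp] -> 7 lines: gajta ubnjq nepb tslu ozctp bahu zrh
Hunk 2: at line 1 remove [nepb,tslu] add [cstxk,fdrf,wimak] -> 8 lines: gajta ubnjq cstxk fdrf wimak ozctp bahu zrh
Hunk 3: at line 5 remove [ozctp] add [fnow,uic] -> 9 lines: gajta ubnjq cstxk fdrf wimak fnow uic bahu zrh
Hunk 4: at line 5 remove [uic] add [ees] -> 9 lines: gajta ubnjq cstxk fdrf wimak fnow ees bahu zrh
Hunk 5: at line 2 remove [fdrf] add [kdrcn,oop,etc] -> 11 lines: gajta ubnjq cstxk kdrcn oop etc wimak fnow ees bahu zrh
Hunk 6: at line 7 remove [ees] add [zxc,ygc,zqdey] -> 13 lines: gajta ubnjq cstxk kdrcn oop etc wimak fnow zxc ygc zqdey bahu zrh
Hunk 7: at line 1 remove [cstxk,kdrcn] add [apwl,ejleb] -> 13 lines: gajta ubnjq apwl ejleb oop etc wimak fnow zxc ygc zqdey bahu zrh

Answer: gajta
ubnjq
apwl
ejleb
oop
etc
wimak
fnow
zxc
ygc
zqdey
bahu
zrh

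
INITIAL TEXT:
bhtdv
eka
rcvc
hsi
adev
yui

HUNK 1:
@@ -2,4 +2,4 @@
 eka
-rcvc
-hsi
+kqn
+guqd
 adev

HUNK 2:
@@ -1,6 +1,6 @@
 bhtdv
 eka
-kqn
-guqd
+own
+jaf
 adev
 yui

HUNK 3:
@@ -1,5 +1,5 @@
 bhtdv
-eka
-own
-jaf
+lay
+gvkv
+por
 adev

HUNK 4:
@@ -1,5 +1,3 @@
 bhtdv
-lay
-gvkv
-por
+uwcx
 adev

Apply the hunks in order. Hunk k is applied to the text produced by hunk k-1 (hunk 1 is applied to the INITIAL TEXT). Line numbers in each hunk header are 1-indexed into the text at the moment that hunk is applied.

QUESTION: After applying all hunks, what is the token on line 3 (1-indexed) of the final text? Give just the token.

Answer: adev

Derivation:
Hunk 1: at line 2 remove [rcvc,hsi] add [kqn,guqd] -> 6 lines: bhtdv eka kqn guqd adev yui
Hunk 2: at line 1 remove [kqn,guqd] add [own,jaf] -> 6 lines: bhtdv eka own jaf adev yui
Hunk 3: at line 1 remove [eka,own,jaf] add [lay,gvkv,por] -> 6 lines: bhtdv lay gvkv por adev yui
Hunk 4: at line 1 remove [lay,gvkv,por] add [uwcx] -> 4 lines: bhtdv uwcx adev yui
Final line 3: adev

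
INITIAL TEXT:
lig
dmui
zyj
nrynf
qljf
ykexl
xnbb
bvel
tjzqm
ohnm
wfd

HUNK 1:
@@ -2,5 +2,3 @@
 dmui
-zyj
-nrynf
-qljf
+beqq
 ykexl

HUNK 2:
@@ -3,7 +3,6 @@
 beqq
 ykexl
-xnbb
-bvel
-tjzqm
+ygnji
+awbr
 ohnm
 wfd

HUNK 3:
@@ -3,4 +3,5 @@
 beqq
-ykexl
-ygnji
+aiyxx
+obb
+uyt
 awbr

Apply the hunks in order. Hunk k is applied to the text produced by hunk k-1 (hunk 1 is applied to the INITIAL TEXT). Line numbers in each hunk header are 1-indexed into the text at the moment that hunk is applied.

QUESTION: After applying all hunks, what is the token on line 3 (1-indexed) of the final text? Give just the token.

Answer: beqq

Derivation:
Hunk 1: at line 2 remove [zyj,nrynf,qljf] add [beqq] -> 9 lines: lig dmui beqq ykexl xnbb bvel tjzqm ohnm wfd
Hunk 2: at line 3 remove [xnbb,bvel,tjzqm] add [ygnji,awbr] -> 8 lines: lig dmui beqq ykexl ygnji awbr ohnm wfd
Hunk 3: at line 3 remove [ykexl,ygnji] add [aiyxx,obb,uyt] -> 9 lines: lig dmui beqq aiyxx obb uyt awbr ohnm wfd
Final line 3: beqq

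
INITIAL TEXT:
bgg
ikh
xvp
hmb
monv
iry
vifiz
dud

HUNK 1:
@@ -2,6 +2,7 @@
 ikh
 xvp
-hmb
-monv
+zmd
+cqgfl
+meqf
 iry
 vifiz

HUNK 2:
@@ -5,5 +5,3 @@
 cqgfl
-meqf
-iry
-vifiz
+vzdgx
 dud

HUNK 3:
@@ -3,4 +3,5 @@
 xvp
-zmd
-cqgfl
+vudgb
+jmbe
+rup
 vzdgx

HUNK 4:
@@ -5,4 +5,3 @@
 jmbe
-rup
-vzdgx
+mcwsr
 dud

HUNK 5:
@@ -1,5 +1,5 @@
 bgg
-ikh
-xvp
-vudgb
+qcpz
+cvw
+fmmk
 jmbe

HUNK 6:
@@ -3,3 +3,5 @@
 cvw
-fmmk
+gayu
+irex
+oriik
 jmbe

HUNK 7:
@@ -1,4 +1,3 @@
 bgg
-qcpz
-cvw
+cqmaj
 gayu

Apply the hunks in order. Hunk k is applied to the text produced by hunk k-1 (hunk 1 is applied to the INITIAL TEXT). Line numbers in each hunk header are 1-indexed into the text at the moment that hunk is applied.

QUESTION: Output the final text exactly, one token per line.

Hunk 1: at line 2 remove [hmb,monv] add [zmd,cqgfl,meqf] -> 9 lines: bgg ikh xvp zmd cqgfl meqf iry vifiz dud
Hunk 2: at line 5 remove [meqf,iry,vifiz] add [vzdgx] -> 7 lines: bgg ikh xvp zmd cqgfl vzdgx dud
Hunk 3: at line 3 remove [zmd,cqgfl] add [vudgb,jmbe,rup] -> 8 lines: bgg ikh xvp vudgb jmbe rup vzdgx dud
Hunk 4: at line 5 remove [rup,vzdgx] add [mcwsr] -> 7 lines: bgg ikh xvp vudgb jmbe mcwsr dud
Hunk 5: at line 1 remove [ikh,xvp,vudgb] add [qcpz,cvw,fmmk] -> 7 lines: bgg qcpz cvw fmmk jmbe mcwsr dud
Hunk 6: at line 3 remove [fmmk] add [gayu,irex,oriik] -> 9 lines: bgg qcpz cvw gayu irex oriik jmbe mcwsr dud
Hunk 7: at line 1 remove [qcpz,cvw] add [cqmaj] -> 8 lines: bgg cqmaj gayu irex oriik jmbe mcwsr dud

Answer: bgg
cqmaj
gayu
irex
oriik
jmbe
mcwsr
dud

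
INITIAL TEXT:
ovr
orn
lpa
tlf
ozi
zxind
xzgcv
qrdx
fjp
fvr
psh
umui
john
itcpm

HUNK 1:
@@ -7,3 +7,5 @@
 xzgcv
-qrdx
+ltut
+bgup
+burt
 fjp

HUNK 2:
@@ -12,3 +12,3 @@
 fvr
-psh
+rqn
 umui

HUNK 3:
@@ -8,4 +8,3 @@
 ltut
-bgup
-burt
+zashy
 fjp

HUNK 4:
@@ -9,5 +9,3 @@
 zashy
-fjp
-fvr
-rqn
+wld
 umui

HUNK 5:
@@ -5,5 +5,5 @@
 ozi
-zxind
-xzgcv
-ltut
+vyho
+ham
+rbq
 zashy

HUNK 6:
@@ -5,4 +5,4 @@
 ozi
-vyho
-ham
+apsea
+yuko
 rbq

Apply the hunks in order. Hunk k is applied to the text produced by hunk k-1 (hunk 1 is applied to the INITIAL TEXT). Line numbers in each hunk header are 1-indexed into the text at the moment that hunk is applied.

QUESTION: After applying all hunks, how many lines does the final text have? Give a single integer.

Answer: 13

Derivation:
Hunk 1: at line 7 remove [qrdx] add [ltut,bgup,burt] -> 16 lines: ovr orn lpa tlf ozi zxind xzgcv ltut bgup burt fjp fvr psh umui john itcpm
Hunk 2: at line 12 remove [psh] add [rqn] -> 16 lines: ovr orn lpa tlf ozi zxind xzgcv ltut bgup burt fjp fvr rqn umui john itcpm
Hunk 3: at line 8 remove [bgup,burt] add [zashy] -> 15 lines: ovr orn lpa tlf ozi zxind xzgcv ltut zashy fjp fvr rqn umui john itcpm
Hunk 4: at line 9 remove [fjp,fvr,rqn] add [wld] -> 13 lines: ovr orn lpa tlf ozi zxind xzgcv ltut zashy wld umui john itcpm
Hunk 5: at line 5 remove [zxind,xzgcv,ltut] add [vyho,ham,rbq] -> 13 lines: ovr orn lpa tlf ozi vyho ham rbq zashy wld umui john itcpm
Hunk 6: at line 5 remove [vyho,ham] add [apsea,yuko] -> 13 lines: ovr orn lpa tlf ozi apsea yuko rbq zashy wld umui john itcpm
Final line count: 13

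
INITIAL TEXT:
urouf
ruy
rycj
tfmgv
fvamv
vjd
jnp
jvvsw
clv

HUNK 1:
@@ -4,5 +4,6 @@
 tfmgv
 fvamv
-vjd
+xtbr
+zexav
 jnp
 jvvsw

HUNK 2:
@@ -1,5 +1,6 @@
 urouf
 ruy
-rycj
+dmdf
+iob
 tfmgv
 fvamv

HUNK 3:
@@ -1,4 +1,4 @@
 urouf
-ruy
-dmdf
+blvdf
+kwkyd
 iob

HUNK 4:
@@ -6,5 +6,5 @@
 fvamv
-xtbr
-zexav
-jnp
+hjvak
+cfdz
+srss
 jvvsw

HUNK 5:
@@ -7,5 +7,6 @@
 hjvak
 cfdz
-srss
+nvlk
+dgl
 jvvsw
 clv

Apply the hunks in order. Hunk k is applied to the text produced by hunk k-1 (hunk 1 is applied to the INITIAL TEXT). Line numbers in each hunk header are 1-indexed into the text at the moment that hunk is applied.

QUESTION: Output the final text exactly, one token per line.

Answer: urouf
blvdf
kwkyd
iob
tfmgv
fvamv
hjvak
cfdz
nvlk
dgl
jvvsw
clv

Derivation:
Hunk 1: at line 4 remove [vjd] add [xtbr,zexav] -> 10 lines: urouf ruy rycj tfmgv fvamv xtbr zexav jnp jvvsw clv
Hunk 2: at line 1 remove [rycj] add [dmdf,iob] -> 11 lines: urouf ruy dmdf iob tfmgv fvamv xtbr zexav jnp jvvsw clv
Hunk 3: at line 1 remove [ruy,dmdf] add [blvdf,kwkyd] -> 11 lines: urouf blvdf kwkyd iob tfmgv fvamv xtbr zexav jnp jvvsw clv
Hunk 4: at line 6 remove [xtbr,zexav,jnp] add [hjvak,cfdz,srss] -> 11 lines: urouf blvdf kwkyd iob tfmgv fvamv hjvak cfdz srss jvvsw clv
Hunk 5: at line 7 remove [srss] add [nvlk,dgl] -> 12 lines: urouf blvdf kwkyd iob tfmgv fvamv hjvak cfdz nvlk dgl jvvsw clv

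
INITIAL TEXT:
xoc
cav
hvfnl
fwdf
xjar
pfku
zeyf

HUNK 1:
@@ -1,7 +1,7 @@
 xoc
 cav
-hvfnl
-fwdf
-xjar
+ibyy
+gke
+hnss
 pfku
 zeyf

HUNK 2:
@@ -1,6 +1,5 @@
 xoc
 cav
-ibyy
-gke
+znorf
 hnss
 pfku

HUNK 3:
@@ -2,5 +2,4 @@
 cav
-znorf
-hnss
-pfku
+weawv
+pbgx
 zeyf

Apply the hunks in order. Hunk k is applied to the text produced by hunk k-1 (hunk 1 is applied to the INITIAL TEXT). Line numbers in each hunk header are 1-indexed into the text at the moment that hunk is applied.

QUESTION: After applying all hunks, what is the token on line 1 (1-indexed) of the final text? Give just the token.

Hunk 1: at line 1 remove [hvfnl,fwdf,xjar] add [ibyy,gke,hnss] -> 7 lines: xoc cav ibyy gke hnss pfku zeyf
Hunk 2: at line 1 remove [ibyy,gke] add [znorf] -> 6 lines: xoc cav znorf hnss pfku zeyf
Hunk 3: at line 2 remove [znorf,hnss,pfku] add [weawv,pbgx] -> 5 lines: xoc cav weawv pbgx zeyf
Final line 1: xoc

Answer: xoc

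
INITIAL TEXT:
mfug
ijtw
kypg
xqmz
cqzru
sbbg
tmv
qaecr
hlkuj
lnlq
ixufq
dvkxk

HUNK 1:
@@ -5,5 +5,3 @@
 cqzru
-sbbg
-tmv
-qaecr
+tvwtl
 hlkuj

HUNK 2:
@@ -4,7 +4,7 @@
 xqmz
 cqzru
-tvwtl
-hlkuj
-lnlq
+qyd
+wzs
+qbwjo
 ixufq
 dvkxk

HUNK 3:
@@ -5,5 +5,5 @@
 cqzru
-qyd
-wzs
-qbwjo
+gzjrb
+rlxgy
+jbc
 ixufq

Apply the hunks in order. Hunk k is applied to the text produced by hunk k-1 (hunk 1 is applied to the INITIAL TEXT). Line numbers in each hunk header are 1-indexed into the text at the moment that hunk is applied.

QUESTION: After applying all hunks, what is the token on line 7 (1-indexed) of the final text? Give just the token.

Hunk 1: at line 5 remove [sbbg,tmv,qaecr] add [tvwtl] -> 10 lines: mfug ijtw kypg xqmz cqzru tvwtl hlkuj lnlq ixufq dvkxk
Hunk 2: at line 4 remove [tvwtl,hlkuj,lnlq] add [qyd,wzs,qbwjo] -> 10 lines: mfug ijtw kypg xqmz cqzru qyd wzs qbwjo ixufq dvkxk
Hunk 3: at line 5 remove [qyd,wzs,qbwjo] add [gzjrb,rlxgy,jbc] -> 10 lines: mfug ijtw kypg xqmz cqzru gzjrb rlxgy jbc ixufq dvkxk
Final line 7: rlxgy

Answer: rlxgy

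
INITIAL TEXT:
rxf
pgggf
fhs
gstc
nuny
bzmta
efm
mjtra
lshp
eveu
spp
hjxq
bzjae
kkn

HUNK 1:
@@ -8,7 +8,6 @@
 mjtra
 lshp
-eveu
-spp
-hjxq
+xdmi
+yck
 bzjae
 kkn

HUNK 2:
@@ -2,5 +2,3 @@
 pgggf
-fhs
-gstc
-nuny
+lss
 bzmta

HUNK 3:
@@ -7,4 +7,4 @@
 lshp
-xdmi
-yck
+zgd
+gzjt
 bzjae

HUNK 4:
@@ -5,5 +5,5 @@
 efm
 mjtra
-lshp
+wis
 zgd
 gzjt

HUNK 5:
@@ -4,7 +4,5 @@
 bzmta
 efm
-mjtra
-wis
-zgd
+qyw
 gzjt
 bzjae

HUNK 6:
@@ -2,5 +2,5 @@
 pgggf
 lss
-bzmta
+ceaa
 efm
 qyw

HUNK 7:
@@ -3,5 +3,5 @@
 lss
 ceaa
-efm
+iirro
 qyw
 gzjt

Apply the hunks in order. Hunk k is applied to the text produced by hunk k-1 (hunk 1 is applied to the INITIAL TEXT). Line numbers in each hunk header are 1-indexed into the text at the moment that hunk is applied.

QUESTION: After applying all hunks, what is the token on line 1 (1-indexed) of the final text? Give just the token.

Hunk 1: at line 8 remove [eveu,spp,hjxq] add [xdmi,yck] -> 13 lines: rxf pgggf fhs gstc nuny bzmta efm mjtra lshp xdmi yck bzjae kkn
Hunk 2: at line 2 remove [fhs,gstc,nuny] add [lss] -> 11 lines: rxf pgggf lss bzmta efm mjtra lshp xdmi yck bzjae kkn
Hunk 3: at line 7 remove [xdmi,yck] add [zgd,gzjt] -> 11 lines: rxf pgggf lss bzmta efm mjtra lshp zgd gzjt bzjae kkn
Hunk 4: at line 5 remove [lshp] add [wis] -> 11 lines: rxf pgggf lss bzmta efm mjtra wis zgd gzjt bzjae kkn
Hunk 5: at line 4 remove [mjtra,wis,zgd] add [qyw] -> 9 lines: rxf pgggf lss bzmta efm qyw gzjt bzjae kkn
Hunk 6: at line 2 remove [bzmta] add [ceaa] -> 9 lines: rxf pgggf lss ceaa efm qyw gzjt bzjae kkn
Hunk 7: at line 3 remove [efm] add [iirro] -> 9 lines: rxf pgggf lss ceaa iirro qyw gzjt bzjae kkn
Final line 1: rxf

Answer: rxf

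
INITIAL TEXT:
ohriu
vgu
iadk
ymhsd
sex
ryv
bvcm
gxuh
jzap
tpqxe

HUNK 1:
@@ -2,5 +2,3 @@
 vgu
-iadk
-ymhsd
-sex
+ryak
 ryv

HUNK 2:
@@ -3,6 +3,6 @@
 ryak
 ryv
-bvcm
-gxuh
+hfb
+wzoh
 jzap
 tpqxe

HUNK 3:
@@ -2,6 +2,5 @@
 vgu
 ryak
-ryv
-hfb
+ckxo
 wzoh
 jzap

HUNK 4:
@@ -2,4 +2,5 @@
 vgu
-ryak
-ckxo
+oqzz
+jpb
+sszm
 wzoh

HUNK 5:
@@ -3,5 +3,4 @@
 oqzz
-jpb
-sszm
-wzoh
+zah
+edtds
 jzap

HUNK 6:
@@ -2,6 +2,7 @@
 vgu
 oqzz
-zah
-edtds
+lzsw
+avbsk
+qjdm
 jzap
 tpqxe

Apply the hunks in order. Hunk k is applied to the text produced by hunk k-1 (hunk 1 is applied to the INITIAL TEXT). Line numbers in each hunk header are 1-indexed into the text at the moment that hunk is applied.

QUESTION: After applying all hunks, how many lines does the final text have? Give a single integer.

Answer: 8

Derivation:
Hunk 1: at line 2 remove [iadk,ymhsd,sex] add [ryak] -> 8 lines: ohriu vgu ryak ryv bvcm gxuh jzap tpqxe
Hunk 2: at line 3 remove [bvcm,gxuh] add [hfb,wzoh] -> 8 lines: ohriu vgu ryak ryv hfb wzoh jzap tpqxe
Hunk 3: at line 2 remove [ryv,hfb] add [ckxo] -> 7 lines: ohriu vgu ryak ckxo wzoh jzap tpqxe
Hunk 4: at line 2 remove [ryak,ckxo] add [oqzz,jpb,sszm] -> 8 lines: ohriu vgu oqzz jpb sszm wzoh jzap tpqxe
Hunk 5: at line 3 remove [jpb,sszm,wzoh] add [zah,edtds] -> 7 lines: ohriu vgu oqzz zah edtds jzap tpqxe
Hunk 6: at line 2 remove [zah,edtds] add [lzsw,avbsk,qjdm] -> 8 lines: ohriu vgu oqzz lzsw avbsk qjdm jzap tpqxe
Final line count: 8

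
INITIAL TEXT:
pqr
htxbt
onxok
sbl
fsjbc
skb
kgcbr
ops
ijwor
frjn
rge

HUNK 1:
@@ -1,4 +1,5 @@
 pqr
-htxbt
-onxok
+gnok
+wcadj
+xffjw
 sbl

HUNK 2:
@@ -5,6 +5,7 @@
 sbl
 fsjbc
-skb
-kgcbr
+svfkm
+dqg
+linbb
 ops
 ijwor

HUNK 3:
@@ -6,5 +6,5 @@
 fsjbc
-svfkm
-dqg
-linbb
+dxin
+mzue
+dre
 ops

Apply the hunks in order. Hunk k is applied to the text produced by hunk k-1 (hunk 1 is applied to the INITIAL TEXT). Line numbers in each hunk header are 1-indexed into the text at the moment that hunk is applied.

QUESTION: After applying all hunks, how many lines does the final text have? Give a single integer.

Answer: 13

Derivation:
Hunk 1: at line 1 remove [htxbt,onxok] add [gnok,wcadj,xffjw] -> 12 lines: pqr gnok wcadj xffjw sbl fsjbc skb kgcbr ops ijwor frjn rge
Hunk 2: at line 5 remove [skb,kgcbr] add [svfkm,dqg,linbb] -> 13 lines: pqr gnok wcadj xffjw sbl fsjbc svfkm dqg linbb ops ijwor frjn rge
Hunk 3: at line 6 remove [svfkm,dqg,linbb] add [dxin,mzue,dre] -> 13 lines: pqr gnok wcadj xffjw sbl fsjbc dxin mzue dre ops ijwor frjn rge
Final line count: 13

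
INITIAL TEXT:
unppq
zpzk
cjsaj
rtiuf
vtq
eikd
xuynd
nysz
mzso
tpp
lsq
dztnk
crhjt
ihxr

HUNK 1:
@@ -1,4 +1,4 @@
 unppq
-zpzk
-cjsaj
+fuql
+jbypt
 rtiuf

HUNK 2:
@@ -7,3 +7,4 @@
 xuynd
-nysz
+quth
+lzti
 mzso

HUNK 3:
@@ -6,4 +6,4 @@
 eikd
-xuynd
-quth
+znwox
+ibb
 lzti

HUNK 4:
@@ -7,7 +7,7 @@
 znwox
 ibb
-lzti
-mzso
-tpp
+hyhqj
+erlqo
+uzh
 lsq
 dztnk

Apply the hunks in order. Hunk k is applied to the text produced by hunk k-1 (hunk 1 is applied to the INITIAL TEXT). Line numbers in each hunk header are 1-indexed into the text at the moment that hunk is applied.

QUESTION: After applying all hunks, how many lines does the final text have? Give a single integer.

Hunk 1: at line 1 remove [zpzk,cjsaj] add [fuql,jbypt] -> 14 lines: unppq fuql jbypt rtiuf vtq eikd xuynd nysz mzso tpp lsq dztnk crhjt ihxr
Hunk 2: at line 7 remove [nysz] add [quth,lzti] -> 15 lines: unppq fuql jbypt rtiuf vtq eikd xuynd quth lzti mzso tpp lsq dztnk crhjt ihxr
Hunk 3: at line 6 remove [xuynd,quth] add [znwox,ibb] -> 15 lines: unppq fuql jbypt rtiuf vtq eikd znwox ibb lzti mzso tpp lsq dztnk crhjt ihxr
Hunk 4: at line 7 remove [lzti,mzso,tpp] add [hyhqj,erlqo,uzh] -> 15 lines: unppq fuql jbypt rtiuf vtq eikd znwox ibb hyhqj erlqo uzh lsq dztnk crhjt ihxr
Final line count: 15

Answer: 15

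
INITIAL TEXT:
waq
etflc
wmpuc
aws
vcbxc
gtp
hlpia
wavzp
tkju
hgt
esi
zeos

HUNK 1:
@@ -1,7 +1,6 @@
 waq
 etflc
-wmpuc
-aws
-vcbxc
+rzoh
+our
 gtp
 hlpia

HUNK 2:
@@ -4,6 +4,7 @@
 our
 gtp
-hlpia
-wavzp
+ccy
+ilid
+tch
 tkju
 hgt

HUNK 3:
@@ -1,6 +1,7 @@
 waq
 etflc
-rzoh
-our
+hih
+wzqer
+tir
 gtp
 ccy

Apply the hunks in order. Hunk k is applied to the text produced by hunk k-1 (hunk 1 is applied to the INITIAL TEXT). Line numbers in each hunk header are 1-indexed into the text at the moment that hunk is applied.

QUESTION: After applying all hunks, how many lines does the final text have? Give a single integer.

Hunk 1: at line 1 remove [wmpuc,aws,vcbxc] add [rzoh,our] -> 11 lines: waq etflc rzoh our gtp hlpia wavzp tkju hgt esi zeos
Hunk 2: at line 4 remove [hlpia,wavzp] add [ccy,ilid,tch] -> 12 lines: waq etflc rzoh our gtp ccy ilid tch tkju hgt esi zeos
Hunk 3: at line 1 remove [rzoh,our] add [hih,wzqer,tir] -> 13 lines: waq etflc hih wzqer tir gtp ccy ilid tch tkju hgt esi zeos
Final line count: 13

Answer: 13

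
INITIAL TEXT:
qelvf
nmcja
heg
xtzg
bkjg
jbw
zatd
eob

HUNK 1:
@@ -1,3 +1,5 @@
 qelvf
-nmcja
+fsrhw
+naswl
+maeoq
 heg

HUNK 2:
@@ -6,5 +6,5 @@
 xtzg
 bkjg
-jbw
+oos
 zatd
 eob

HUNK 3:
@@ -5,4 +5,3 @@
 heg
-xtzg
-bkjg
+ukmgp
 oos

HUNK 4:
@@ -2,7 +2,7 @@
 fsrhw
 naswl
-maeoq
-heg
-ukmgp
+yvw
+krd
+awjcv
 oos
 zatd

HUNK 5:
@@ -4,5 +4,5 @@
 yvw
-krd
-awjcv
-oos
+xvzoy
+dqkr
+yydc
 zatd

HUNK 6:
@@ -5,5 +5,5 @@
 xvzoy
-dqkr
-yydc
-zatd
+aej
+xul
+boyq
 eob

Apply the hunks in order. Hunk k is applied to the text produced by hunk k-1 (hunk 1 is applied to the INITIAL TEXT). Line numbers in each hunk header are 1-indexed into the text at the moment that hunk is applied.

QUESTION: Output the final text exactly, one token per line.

Hunk 1: at line 1 remove [nmcja] add [fsrhw,naswl,maeoq] -> 10 lines: qelvf fsrhw naswl maeoq heg xtzg bkjg jbw zatd eob
Hunk 2: at line 6 remove [jbw] add [oos] -> 10 lines: qelvf fsrhw naswl maeoq heg xtzg bkjg oos zatd eob
Hunk 3: at line 5 remove [xtzg,bkjg] add [ukmgp] -> 9 lines: qelvf fsrhw naswl maeoq heg ukmgp oos zatd eob
Hunk 4: at line 2 remove [maeoq,heg,ukmgp] add [yvw,krd,awjcv] -> 9 lines: qelvf fsrhw naswl yvw krd awjcv oos zatd eob
Hunk 5: at line 4 remove [krd,awjcv,oos] add [xvzoy,dqkr,yydc] -> 9 lines: qelvf fsrhw naswl yvw xvzoy dqkr yydc zatd eob
Hunk 6: at line 5 remove [dqkr,yydc,zatd] add [aej,xul,boyq] -> 9 lines: qelvf fsrhw naswl yvw xvzoy aej xul boyq eob

Answer: qelvf
fsrhw
naswl
yvw
xvzoy
aej
xul
boyq
eob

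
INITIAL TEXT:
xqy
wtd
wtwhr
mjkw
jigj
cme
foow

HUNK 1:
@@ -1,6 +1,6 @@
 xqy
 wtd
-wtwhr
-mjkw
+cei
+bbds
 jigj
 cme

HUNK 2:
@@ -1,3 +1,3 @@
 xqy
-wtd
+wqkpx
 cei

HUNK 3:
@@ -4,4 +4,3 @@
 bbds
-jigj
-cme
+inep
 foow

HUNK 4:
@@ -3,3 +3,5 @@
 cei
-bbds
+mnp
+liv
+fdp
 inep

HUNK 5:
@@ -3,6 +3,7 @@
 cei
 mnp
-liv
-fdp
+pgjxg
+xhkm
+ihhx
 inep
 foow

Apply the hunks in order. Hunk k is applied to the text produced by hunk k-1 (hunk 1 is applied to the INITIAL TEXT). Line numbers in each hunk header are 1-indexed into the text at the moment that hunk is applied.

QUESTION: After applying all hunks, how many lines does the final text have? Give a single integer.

Answer: 9

Derivation:
Hunk 1: at line 1 remove [wtwhr,mjkw] add [cei,bbds] -> 7 lines: xqy wtd cei bbds jigj cme foow
Hunk 2: at line 1 remove [wtd] add [wqkpx] -> 7 lines: xqy wqkpx cei bbds jigj cme foow
Hunk 3: at line 4 remove [jigj,cme] add [inep] -> 6 lines: xqy wqkpx cei bbds inep foow
Hunk 4: at line 3 remove [bbds] add [mnp,liv,fdp] -> 8 lines: xqy wqkpx cei mnp liv fdp inep foow
Hunk 5: at line 3 remove [liv,fdp] add [pgjxg,xhkm,ihhx] -> 9 lines: xqy wqkpx cei mnp pgjxg xhkm ihhx inep foow
Final line count: 9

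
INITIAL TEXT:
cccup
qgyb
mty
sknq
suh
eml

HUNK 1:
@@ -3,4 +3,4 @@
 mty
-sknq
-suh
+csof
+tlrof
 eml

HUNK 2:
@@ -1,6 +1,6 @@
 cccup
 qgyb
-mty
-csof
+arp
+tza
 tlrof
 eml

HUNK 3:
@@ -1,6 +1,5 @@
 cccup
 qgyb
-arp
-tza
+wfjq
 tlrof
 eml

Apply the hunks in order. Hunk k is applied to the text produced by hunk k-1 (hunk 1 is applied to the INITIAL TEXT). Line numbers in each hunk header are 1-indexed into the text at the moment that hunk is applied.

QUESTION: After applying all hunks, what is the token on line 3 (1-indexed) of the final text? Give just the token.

Answer: wfjq

Derivation:
Hunk 1: at line 3 remove [sknq,suh] add [csof,tlrof] -> 6 lines: cccup qgyb mty csof tlrof eml
Hunk 2: at line 1 remove [mty,csof] add [arp,tza] -> 6 lines: cccup qgyb arp tza tlrof eml
Hunk 3: at line 1 remove [arp,tza] add [wfjq] -> 5 lines: cccup qgyb wfjq tlrof eml
Final line 3: wfjq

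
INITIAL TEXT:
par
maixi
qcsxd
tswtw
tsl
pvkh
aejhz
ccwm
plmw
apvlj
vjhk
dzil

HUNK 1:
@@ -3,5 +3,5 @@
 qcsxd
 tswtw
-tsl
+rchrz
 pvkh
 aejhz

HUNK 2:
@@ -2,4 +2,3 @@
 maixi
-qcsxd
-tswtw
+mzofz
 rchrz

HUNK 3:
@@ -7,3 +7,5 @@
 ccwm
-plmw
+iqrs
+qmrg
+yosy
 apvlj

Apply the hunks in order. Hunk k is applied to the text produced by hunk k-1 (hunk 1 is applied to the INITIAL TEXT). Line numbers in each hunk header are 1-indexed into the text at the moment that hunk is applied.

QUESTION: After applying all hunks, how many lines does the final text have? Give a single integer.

Hunk 1: at line 3 remove [tsl] add [rchrz] -> 12 lines: par maixi qcsxd tswtw rchrz pvkh aejhz ccwm plmw apvlj vjhk dzil
Hunk 2: at line 2 remove [qcsxd,tswtw] add [mzofz] -> 11 lines: par maixi mzofz rchrz pvkh aejhz ccwm plmw apvlj vjhk dzil
Hunk 3: at line 7 remove [plmw] add [iqrs,qmrg,yosy] -> 13 lines: par maixi mzofz rchrz pvkh aejhz ccwm iqrs qmrg yosy apvlj vjhk dzil
Final line count: 13

Answer: 13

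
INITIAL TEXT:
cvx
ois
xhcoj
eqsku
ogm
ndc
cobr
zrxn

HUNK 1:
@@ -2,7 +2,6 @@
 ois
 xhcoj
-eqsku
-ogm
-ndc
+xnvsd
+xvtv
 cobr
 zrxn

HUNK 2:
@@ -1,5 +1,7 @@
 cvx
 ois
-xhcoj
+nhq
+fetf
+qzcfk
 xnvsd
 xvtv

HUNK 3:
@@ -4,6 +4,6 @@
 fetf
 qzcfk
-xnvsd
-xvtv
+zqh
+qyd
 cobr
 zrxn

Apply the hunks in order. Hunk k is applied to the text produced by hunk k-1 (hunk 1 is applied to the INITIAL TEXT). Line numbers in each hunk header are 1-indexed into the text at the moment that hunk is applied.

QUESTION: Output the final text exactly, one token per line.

Hunk 1: at line 2 remove [eqsku,ogm,ndc] add [xnvsd,xvtv] -> 7 lines: cvx ois xhcoj xnvsd xvtv cobr zrxn
Hunk 2: at line 1 remove [xhcoj] add [nhq,fetf,qzcfk] -> 9 lines: cvx ois nhq fetf qzcfk xnvsd xvtv cobr zrxn
Hunk 3: at line 4 remove [xnvsd,xvtv] add [zqh,qyd] -> 9 lines: cvx ois nhq fetf qzcfk zqh qyd cobr zrxn

Answer: cvx
ois
nhq
fetf
qzcfk
zqh
qyd
cobr
zrxn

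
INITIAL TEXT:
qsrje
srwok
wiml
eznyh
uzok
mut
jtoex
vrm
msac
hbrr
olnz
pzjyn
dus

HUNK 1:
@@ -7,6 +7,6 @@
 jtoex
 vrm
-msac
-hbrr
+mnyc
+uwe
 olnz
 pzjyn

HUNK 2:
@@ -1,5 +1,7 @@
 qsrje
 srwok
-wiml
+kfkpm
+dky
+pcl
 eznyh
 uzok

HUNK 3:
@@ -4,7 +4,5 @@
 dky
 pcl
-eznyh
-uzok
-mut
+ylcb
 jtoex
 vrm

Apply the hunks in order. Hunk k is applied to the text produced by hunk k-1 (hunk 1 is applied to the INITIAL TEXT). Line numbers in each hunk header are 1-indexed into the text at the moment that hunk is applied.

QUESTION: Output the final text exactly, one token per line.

Answer: qsrje
srwok
kfkpm
dky
pcl
ylcb
jtoex
vrm
mnyc
uwe
olnz
pzjyn
dus

Derivation:
Hunk 1: at line 7 remove [msac,hbrr] add [mnyc,uwe] -> 13 lines: qsrje srwok wiml eznyh uzok mut jtoex vrm mnyc uwe olnz pzjyn dus
Hunk 2: at line 1 remove [wiml] add [kfkpm,dky,pcl] -> 15 lines: qsrje srwok kfkpm dky pcl eznyh uzok mut jtoex vrm mnyc uwe olnz pzjyn dus
Hunk 3: at line 4 remove [eznyh,uzok,mut] add [ylcb] -> 13 lines: qsrje srwok kfkpm dky pcl ylcb jtoex vrm mnyc uwe olnz pzjyn dus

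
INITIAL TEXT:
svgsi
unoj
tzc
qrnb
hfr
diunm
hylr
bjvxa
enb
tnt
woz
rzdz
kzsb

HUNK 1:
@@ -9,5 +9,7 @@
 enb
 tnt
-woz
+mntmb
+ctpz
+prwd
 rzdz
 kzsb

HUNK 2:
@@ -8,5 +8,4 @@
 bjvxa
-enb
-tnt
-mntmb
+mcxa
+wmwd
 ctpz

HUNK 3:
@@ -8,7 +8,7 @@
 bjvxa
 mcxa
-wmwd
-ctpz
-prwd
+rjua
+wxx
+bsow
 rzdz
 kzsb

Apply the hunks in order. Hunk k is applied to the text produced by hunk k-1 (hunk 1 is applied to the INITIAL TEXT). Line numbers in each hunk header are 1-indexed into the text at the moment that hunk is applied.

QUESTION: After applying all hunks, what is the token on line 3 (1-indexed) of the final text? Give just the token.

Hunk 1: at line 9 remove [woz] add [mntmb,ctpz,prwd] -> 15 lines: svgsi unoj tzc qrnb hfr diunm hylr bjvxa enb tnt mntmb ctpz prwd rzdz kzsb
Hunk 2: at line 8 remove [enb,tnt,mntmb] add [mcxa,wmwd] -> 14 lines: svgsi unoj tzc qrnb hfr diunm hylr bjvxa mcxa wmwd ctpz prwd rzdz kzsb
Hunk 3: at line 8 remove [wmwd,ctpz,prwd] add [rjua,wxx,bsow] -> 14 lines: svgsi unoj tzc qrnb hfr diunm hylr bjvxa mcxa rjua wxx bsow rzdz kzsb
Final line 3: tzc

Answer: tzc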